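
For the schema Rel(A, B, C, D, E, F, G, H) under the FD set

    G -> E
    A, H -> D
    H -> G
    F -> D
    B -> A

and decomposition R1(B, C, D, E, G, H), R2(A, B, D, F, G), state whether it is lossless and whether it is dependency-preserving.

Lossless test: (B, D, G)⁺ = {A, B, D, E, G}, which is a superkey of neither fragment — lossy.
Dependency preservation: the restricted closure of {A, H} across the fragments never reaches {D}, so A, H → D cannot be enforced without a join — not preserved.

lossy and not dependency-preserving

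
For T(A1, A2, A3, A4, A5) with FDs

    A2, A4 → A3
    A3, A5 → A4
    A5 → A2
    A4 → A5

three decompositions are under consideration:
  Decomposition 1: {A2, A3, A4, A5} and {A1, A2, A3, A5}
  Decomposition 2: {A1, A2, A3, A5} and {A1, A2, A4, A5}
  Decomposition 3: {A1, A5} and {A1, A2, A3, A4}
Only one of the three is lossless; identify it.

Decomposition 1: common = {A2, A3, A5}, closure = {A2, A3, A4, A5} → lossless.
Decomposition 2: common = {A1, A2, A5}, closure = {A1, A2, A5} → lossy.
Decomposition 3: common = {A1}, closure = {A1} → lossy.

Decomposition 1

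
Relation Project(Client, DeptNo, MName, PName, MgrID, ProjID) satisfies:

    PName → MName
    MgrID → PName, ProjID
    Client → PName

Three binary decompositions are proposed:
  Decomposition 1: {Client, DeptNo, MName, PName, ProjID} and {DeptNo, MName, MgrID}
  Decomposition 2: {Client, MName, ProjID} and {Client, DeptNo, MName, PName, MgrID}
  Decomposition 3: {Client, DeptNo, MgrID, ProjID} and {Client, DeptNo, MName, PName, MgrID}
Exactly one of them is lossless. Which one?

Decomposition 3

Decomposition 1: common = {DeptNo, MName}, closure = {DeptNo, MName} → lossy.
Decomposition 2: common = {Client, MName}, closure = {Client, MName, PName} → lossy.
Decomposition 3: common = {Client, DeptNo, MgrID}, closure = {Client, DeptNo, MName, PName, MgrID, ProjID} → lossless.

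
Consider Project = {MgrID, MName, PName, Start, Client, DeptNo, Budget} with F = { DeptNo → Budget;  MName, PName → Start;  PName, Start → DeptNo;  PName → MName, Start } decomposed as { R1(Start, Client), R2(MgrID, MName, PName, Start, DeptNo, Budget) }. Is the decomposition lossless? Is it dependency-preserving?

lossy but dependency-preserving

Lossless test: (Start)⁺ = {Start}, which is a superkey of neither fragment — lossy.
Dependency preservation: every FD's attributes lie within a single fragment, so each can be enforced locally — preserved.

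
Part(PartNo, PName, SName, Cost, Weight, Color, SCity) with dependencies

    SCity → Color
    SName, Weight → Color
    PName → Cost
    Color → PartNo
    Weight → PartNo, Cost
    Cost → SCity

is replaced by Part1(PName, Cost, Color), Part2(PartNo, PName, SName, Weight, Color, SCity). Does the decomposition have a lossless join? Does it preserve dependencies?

Lossless test: (PName, Color)⁺ = {PartNo, PName, Cost, Color, SCity}, which contains all of one fragment — lossless.
Dependency preservation: the restricted closure of {Weight} across the fragments never reaches {PartNo, Cost}, so Weight → PartNo, Cost cannot be enforced without a join — not preserved.

lossless but not dependency-preserving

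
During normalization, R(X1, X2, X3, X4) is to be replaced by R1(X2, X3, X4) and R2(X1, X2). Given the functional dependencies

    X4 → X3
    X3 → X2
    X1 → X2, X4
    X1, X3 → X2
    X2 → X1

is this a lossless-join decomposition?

Common attributes: R1 ∩ R2 = {X2}.
Closure of {X2}: X2 → X1 applies, adding X1; X1 → X2, X4 applies, adding X4; X4 → X3 applies, adding X3. So (X2)⁺ = {X1, X2, X3, X4}.
This closure contains every attribute of R1, so R1 ∩ R2 → R1. The join is lossless.

Yes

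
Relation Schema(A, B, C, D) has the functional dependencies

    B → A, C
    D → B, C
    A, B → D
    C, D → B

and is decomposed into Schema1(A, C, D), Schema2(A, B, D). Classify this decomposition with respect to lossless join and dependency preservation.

lossless and dependency-preserving

Lossless test: (A, D)⁺ = {A, B, C, D}, which contains all of one fragment — lossless.
Dependency preservation: B → A, C; D → B, C; C, D → B are not contained in any single fragment, but the restricted closure of each left-hand side across the fragments still reaches the right-hand side; the remaining FDs each lie inside some fragment. All dependencies are preserved.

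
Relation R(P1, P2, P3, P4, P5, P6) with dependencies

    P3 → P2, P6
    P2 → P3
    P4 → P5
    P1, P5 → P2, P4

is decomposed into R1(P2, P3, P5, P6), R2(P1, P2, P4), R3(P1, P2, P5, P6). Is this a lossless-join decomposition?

Chase test. Columns are P1, P2, P3, P4, P5, P6; row i has aⱼ where attribute j ∈ Ri, else bᵢⱼ.
Initial tableau (one row per fragment):
  row 1: b11 a2 a3 b14 a5 a6
  row 2: a1 a2 b23 a4 b25 b26
  row 3: a1 a2 b33 b34 a5 a6
Rows 1 and 2 agree on P2; apply P2→P3 and equate their P3 entries.
Rows 1 and 3 agree on P2; apply P2→P3 and equate their P3 entries.
Rows 1 and 2 agree on P3; apply P3→P2, P6 and equate their P2, P6 entries.
No row becomes fully distinguished — the join is lossy.

No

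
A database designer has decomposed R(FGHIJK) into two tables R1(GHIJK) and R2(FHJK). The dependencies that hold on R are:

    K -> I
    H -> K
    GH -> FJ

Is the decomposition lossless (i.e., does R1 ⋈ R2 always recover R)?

Common attributes: R1 ∩ R2 = {HJK}.
Closure of {HJK}: K → I applies, adding I. So (HJK)⁺ = {HIJK}.
The closure contains neither all of R1 = {GHIJK} nor all of R2 = {FHJK}, so the common attributes are not a superkey of either fragment. The join is lossy.

No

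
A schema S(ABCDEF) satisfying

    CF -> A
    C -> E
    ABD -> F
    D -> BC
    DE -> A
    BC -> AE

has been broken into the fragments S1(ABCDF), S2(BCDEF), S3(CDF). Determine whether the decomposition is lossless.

Yes

Chase test. Columns are ABCDEF; row i has aⱼ where attribute j ∈ Si, else bᵢⱼ.
Initial tableau (one row per fragment):
  row 1: a1 a2 a3 a4 b15 a6
  row 2: b21 a2 a3 a4 a5 a6
  row 3: b31 b32 a3 a4 b35 a6
Rows 1 and 2 agree on CF; apply CF→A and equate their A entries.
Rows 1 and 3 agree on CF; apply CF→A and equate their A entries.
Rows 1 and 2 agree on C; apply C→E and equate their E entries.
Rows 1 and 3 agree on C; apply C→E and equate their E entries.
Rows 1 and 3 agree on D; apply D→BC and equate their BC entries.
Row 1 is now all distinguished symbols — the join is lossless.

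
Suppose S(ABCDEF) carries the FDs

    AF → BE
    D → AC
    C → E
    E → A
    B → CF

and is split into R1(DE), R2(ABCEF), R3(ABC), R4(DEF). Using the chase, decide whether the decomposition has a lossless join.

Yes

Chase test. Columns are ABCDEF; row i has aⱼ where attribute j ∈ Ri, else bᵢⱼ.
Initial tableau (one row per fragment):
  row 1: b11 b12 b13 a4 a5 b16
  row 2: a1 a2 a3 b24 a5 a6
  row 3: a1 a2 a3 b34 b35 b36
  row 4: b41 b42 b43 a4 a5 a6
Rows 1 and 4 agree on D; apply D→AC and equate their AC entries.
Rows 2 and 3 agree on C; apply C→E and equate their E entries.
Rows 1 and 2 agree on E; apply E→A and equate their A entries.
Rows 2 and 3 agree on B; apply B→CF and equate their CF entries.
Rows 2 and 4 agree on AF; apply AF→BE and equate their BE entries.
Rows 2 and 4 agree on B; apply B→CF and equate their CF entries.
Row 4 is now all distinguished symbols — the join is lossless.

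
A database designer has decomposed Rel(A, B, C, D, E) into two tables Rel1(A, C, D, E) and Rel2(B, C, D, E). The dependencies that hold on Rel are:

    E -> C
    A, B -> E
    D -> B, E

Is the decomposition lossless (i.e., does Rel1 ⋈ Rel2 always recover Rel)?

Yes

Common attributes: Rel1 ∩ Rel2 = {C, D, E}.
Closure of {C, D, E}: D → B, E applies, adding B. So (C, D, E)⁺ = {B, C, D, E}.
This closure contains every attribute of Rel2, so Rel1 ∩ Rel2 → Rel2. The join is lossless.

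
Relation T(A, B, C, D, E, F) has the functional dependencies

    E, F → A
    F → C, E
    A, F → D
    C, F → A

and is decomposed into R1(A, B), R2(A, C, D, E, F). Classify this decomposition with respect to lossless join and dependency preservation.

Lossless test: (A)⁺ = {A}, which is a superkey of neither fragment — lossy.
Dependency preservation: every FD's attributes lie within a single fragment, so each can be enforced locally — preserved.

lossy but dependency-preserving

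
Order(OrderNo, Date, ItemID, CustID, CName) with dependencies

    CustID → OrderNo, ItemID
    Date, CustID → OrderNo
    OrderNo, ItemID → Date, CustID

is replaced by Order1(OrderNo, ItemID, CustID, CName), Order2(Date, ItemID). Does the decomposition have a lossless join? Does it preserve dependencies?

Lossless test: (ItemID)⁺ = {ItemID}, which is a superkey of neither fragment — lossy.
Dependency preservation: the restricted closure of {OrderNo, ItemID} across the fragments never reaches {Date, CustID}, so OrderNo, ItemID → Date, CustID cannot be enforced without a join — not preserved.

lossy and not dependency-preserving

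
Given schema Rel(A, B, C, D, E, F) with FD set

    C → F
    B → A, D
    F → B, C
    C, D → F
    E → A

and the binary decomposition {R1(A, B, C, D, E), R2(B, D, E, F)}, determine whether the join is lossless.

Common attributes: R1 ∩ R2 = {B, D, E}.
Closure of {B, D, E}: B → A, D applies, adding A. So (B, D, E)⁺ = {A, B, D, E}.
The closure contains neither all of R1 = {A, B, C, D, E} nor all of R2 = {B, D, E, F}, so the common attributes are not a superkey of either fragment. The join is lossy.

No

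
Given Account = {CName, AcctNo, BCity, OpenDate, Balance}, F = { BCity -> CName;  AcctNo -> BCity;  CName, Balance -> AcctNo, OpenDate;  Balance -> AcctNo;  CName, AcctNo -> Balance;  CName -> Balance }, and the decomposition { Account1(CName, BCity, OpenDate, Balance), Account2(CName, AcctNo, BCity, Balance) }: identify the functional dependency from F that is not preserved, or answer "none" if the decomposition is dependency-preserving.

BCity → CName lies within Account1.
AcctNo → BCity lies within Account2.
CName, Balance → AcctNo, OpenDate: restricted closure across fragments reaches AcctNo, OpenDate.
Balance → AcctNo lies within Account2.
CName, AcctNo → Balance lies within Account2.
CName → Balance lies within Account1.
Every dependency is enforceable on the fragments, so the decomposition is dependency-preserving.

none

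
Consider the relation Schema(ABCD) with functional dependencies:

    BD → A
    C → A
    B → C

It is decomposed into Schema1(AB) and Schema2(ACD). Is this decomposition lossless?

No

Common attributes: Schema1 ∩ Schema2 = {A}.
No dependency enlarges {A}, so (A)⁺ = {A}.
The closure contains neither all of Schema1 = {AB} nor all of Schema2 = {ACD}, so the common attributes are not a superkey of either fragment. The join is lossy.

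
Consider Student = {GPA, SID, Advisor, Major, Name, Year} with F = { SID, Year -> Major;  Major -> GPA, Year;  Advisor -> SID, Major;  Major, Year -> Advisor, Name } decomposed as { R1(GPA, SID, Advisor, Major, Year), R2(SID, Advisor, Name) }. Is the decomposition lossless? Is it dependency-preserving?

Lossless test: (SID, Advisor)⁺ = {GPA, SID, Advisor, Major, Name, Year}, which contains all of one fragment — lossless.
Dependency preservation: Major, Year → Advisor, Name is not contained in any single fragment, but the restricted closure of its left-hand side across the fragments still reaches the right-hand side; the remaining FDs each lie inside some fragment. All dependencies are preserved.

lossless and dependency-preserving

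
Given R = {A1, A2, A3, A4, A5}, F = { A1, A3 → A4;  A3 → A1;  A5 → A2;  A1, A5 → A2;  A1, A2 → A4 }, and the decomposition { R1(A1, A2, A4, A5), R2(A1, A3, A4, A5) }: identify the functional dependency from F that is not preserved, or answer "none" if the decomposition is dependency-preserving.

A1, A3 → A4 lies within R2.
A3 → A1 lies within R2.
A5 → A2 lies within R1.
A1, A5 → A2 lies within R1.
A1, A2 → A4 lies within R1.
Every dependency is enforceable on the fragments, so the decomposition is dependency-preserving.

none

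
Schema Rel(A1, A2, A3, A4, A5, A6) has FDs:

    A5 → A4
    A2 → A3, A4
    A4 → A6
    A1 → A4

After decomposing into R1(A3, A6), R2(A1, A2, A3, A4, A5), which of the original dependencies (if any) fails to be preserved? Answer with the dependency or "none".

A4 → A6

Check A4 → A6: no single fragment contains all of {A4, A6}, and the restricted closure of {A4} across the fragments never reaches {A6}.
A5 → A4 is preserved.
A2 → A3, A4 is preserved.
A1 → A4 is preserved.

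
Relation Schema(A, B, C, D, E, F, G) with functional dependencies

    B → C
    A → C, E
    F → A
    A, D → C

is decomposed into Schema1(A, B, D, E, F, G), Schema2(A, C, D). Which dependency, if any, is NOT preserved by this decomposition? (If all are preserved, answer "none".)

Check B → C: no single fragment contains all of {B, C}, and the restricted closure of {B} across the fragments never reaches {C}.
A → C, E is preserved.
F → A is preserved.
A, D → C is preserved.

B → C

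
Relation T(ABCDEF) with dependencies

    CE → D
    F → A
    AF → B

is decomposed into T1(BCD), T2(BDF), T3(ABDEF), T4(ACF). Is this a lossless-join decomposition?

Chase test. Columns are ABCDEF; row i has aⱼ where attribute j ∈ Ti, else bᵢⱼ.
Initial tableau (one row per fragment):
  row 1: b11 a2 a3 a4 b15 b16
  row 2: b21 a2 b23 a4 b25 a6
  row 3: a1 a2 b33 a4 a5 a6
  row 4: a1 b42 a3 b44 b45 a6
Rows 2 and 3 agree on F; apply F→A and equate their A entries.
Rows 2 and 4 agree on AF; apply AF→B and equate their B entries.
No row becomes fully distinguished — the join is lossy.

No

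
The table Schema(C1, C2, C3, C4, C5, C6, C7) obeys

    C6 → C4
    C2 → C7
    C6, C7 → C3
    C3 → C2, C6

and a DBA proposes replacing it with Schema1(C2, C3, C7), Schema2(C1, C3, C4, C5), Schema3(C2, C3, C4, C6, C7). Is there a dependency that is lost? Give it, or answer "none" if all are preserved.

none

C6 → C4 lies within Schema3.
C2 → C7 lies within Schema1.
C6, C7 → C3 lies within Schema3.
C3 → C2, C6 lies within Schema3.
Every dependency is enforceable on the fragments, so the decomposition is dependency-preserving.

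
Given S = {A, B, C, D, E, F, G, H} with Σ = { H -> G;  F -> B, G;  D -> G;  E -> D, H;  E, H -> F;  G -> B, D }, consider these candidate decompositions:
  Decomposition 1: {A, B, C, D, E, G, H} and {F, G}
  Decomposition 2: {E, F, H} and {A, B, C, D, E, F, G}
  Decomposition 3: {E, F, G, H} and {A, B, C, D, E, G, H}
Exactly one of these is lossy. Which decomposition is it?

Decomposition 1: common = {G}, closure = {B, D, G} → lossy.
Decomposition 2: common = {E, F}, closure = {B, D, E, F, G, H} → lossless.
Decomposition 3: common = {E, G, H}, closure = {B, D, E, F, G, H} → lossless.

Decomposition 1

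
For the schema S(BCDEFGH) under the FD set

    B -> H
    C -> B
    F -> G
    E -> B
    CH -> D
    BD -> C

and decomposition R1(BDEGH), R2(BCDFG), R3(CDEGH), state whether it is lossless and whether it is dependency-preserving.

lossy but dependency-preserving

Lossless test (chase): Rows 1 and 2 agree on B; apply B→H and equate their H entries. Rows 2 and 3 agree on C; apply C→B and equate their B entries. Rows 1 and 2 agree on BD; apply BD→C and equate their C entries. No row becomes fully distinguished — the join is lossy.
Dependency preservation: every FD's attributes lie within a single fragment, so each can be enforced locally — preserved.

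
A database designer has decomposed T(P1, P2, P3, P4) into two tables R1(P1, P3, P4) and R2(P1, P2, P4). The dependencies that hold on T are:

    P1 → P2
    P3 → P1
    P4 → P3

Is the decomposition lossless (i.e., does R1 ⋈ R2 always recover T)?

Common attributes: R1 ∩ R2 = {P1, P4}.
Closure of {P1, P4}: P1 → P2 applies, adding P2; P4 → P3 applies, adding P3. So (P1, P4)⁺ = {P1, P2, P3, P4}.
This closure contains every attribute of R1, so R1 ∩ R2 → R1. The join is lossless.

Yes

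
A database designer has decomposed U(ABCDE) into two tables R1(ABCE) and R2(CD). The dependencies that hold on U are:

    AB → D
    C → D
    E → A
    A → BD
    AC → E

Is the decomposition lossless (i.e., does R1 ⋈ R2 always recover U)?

Common attributes: R1 ∩ R2 = {C}.
Closure of {C}: C → D applies, adding D. So (C)⁺ = {CD}.
This closure contains every attribute of R2, so R1 ∩ R2 → R2. The join is lossless.

Yes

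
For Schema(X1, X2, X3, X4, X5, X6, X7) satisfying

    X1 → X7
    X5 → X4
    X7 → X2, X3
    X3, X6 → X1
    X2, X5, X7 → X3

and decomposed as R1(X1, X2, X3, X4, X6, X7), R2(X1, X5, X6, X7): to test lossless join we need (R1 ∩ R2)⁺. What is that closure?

R1 ∩ R2 = {X1, X6, X7}.
X7 → X2, X3 applies, adding X2, X3
Closure: {X1, X2, X3, X6, X7}.

X1, X2, X3, X6, X7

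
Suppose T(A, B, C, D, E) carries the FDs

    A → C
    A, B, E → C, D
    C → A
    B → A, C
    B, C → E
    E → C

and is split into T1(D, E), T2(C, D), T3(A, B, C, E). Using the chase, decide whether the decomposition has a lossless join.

Chase test. Columns are A, B, C, D, E; row i has aⱼ where attribute j ∈ Ti, else bᵢⱼ.
Initial tableau (one row per fragment):
  row 1: b11 b12 b13 a4 a5
  row 2: b21 b22 a3 a4 b25
  row 3: a1 a2 a3 b34 a5
Rows 2 and 3 agree on C; apply C→A and equate their A entries.
Rows 1 and 3 agree on E; apply E→C and equate their C entries.
Rows 1 and 2 agree on C; apply C→A and equate their A entries.
No row becomes fully distinguished — the join is lossy.

No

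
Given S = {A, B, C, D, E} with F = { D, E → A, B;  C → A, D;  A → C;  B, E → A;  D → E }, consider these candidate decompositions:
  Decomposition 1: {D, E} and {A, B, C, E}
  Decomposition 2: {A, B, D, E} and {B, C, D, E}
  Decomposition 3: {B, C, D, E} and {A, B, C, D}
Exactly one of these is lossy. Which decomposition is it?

Decomposition 1

Decomposition 1: common = {E}, closure = {E} → lossy.
Decomposition 2: common = {B, D, E}, closure = {A, B, C, D, E} → lossless.
Decomposition 3: common = {B, C, D}, closure = {A, B, C, D, E} → lossless.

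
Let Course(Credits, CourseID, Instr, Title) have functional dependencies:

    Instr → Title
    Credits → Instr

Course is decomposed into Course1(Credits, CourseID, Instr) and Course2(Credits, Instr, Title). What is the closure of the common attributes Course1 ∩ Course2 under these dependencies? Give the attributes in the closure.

Credits, Instr, Title

Course1 ∩ Course2 = {Credits, Instr}.
Instr → Title applies, adding Title
Closure: {Credits, Instr, Title}.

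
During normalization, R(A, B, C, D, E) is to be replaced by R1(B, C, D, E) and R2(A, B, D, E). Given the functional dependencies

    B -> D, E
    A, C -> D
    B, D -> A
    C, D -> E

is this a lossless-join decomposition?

Common attributes: R1 ∩ R2 = {B, D, E}.
Closure of {B, D, E}: B, D → A applies, adding A. So (B, D, E)⁺ = {A, B, D, E}.
This closure contains every attribute of R2, so R1 ∩ R2 → R2. The join is lossless.

Yes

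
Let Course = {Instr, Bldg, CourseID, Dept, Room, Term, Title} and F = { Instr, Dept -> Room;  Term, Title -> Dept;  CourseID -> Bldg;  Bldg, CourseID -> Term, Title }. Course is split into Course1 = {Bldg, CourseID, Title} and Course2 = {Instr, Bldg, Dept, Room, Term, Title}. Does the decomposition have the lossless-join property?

Common attributes: Course1 ∩ Course2 = {Bldg, Title}.
No dependency enlarges {Bldg, Title}, so (Bldg, Title)⁺ = {Bldg, Title}.
The closure contains neither all of Course1 = {Bldg, CourseID, Title} nor all of Course2 = {Instr, Bldg, Dept, Room, Term, Title}, so the common attributes are not a superkey of either fragment. The join is lossy.

No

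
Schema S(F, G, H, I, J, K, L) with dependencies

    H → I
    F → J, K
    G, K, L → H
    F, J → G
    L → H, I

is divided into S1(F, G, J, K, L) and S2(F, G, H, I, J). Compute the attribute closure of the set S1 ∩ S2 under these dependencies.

S1 ∩ S2 = {F, G, J}.
F → J, K applies, adding K
Closure: {F, G, J, K}.

F, G, J, K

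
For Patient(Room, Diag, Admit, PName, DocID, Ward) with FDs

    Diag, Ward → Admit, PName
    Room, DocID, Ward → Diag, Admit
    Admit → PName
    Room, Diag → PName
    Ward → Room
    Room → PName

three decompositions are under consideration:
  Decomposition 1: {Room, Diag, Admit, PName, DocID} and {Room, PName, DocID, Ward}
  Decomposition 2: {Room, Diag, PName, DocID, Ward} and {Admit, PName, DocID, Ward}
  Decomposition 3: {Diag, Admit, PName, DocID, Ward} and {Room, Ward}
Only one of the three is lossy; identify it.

Decomposition 1: common = {Room, PName, DocID}, closure = {Room, PName, DocID} → lossy.
Decomposition 2: common = {PName, DocID, Ward}, closure = {Room, Diag, Admit, PName, DocID, Ward} → lossless.
Decomposition 3: common = {Ward}, closure = {Room, PName, Ward} → lossless.

Decomposition 1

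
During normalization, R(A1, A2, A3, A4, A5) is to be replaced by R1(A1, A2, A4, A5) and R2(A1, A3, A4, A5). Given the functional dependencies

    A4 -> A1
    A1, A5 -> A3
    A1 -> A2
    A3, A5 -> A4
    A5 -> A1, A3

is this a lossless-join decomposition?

Yes

Common attributes: R1 ∩ R2 = {A1, A4, A5}.
Closure of {A1, A4, A5}: A1, A5 → A3 applies, adding A3; A1 → A2 applies, adding A2. So (A1, A4, A5)⁺ = {A1, A2, A3, A4, A5}.
This closure contains every attribute of R1, so R1 ∩ R2 → R1. The join is lossless.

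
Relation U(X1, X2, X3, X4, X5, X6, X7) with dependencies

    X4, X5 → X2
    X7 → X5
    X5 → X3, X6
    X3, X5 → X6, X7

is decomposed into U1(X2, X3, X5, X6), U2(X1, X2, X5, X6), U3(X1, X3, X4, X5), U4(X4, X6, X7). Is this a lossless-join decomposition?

No

Chase test. Columns are X1, X2, X3, X4, X5, X6, X7; row i has aⱼ where attribute j ∈ Ui, else bᵢⱼ.
Initial tableau (one row per fragment):
  row 1: b11 a2 a3 b14 a5 a6 b17
  row 2: a1 a2 b23 b24 a5 a6 b27
  row 3: a1 b32 a3 a4 a5 b36 b37
  row 4: b41 b42 b43 a4 b45 a6 a7
Rows 1 and 2 agree on X5; apply X5→X3, X6 and equate their X3, X6 entries.
Rows 1 and 3 agree on X5; apply X5→X3, X6 and equate their X3, X6 entries.
Rows 1 and 2 agree on X3, X5; apply X3, X5→X6, X7 and equate their X6, X7 entries.
Rows 1 and 3 agree on X3, X5; apply X3, X5→X6, X7 and equate their X6, X7 entries.
No row becomes fully distinguished — the join is lossy.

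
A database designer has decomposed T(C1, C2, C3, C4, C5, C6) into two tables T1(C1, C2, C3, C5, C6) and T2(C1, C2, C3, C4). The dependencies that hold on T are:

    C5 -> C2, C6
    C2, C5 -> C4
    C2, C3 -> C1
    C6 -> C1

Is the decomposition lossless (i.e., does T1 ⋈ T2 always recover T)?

Common attributes: T1 ∩ T2 = {C1, C2, C3}.
No dependency enlarges {C1, C2, C3}, so (C1, C2, C3)⁺ = {C1, C2, C3}.
The closure contains neither all of T1 = {C1, C2, C3, C5, C6} nor all of T2 = {C1, C2, C3, C4}, so the common attributes are not a superkey of either fragment. The join is lossy.

No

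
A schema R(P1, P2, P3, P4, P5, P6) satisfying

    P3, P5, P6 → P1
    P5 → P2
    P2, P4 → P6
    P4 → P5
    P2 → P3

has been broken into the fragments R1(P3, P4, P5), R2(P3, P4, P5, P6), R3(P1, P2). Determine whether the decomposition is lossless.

Chase test. Columns are P1, P2, P3, P4, P5, P6; row i has aⱼ where attribute j ∈ Ri, else bᵢⱼ.
Initial tableau (one row per fragment):
  row 1: b11 b12 a3 a4 a5 b16
  row 2: b21 b22 a3 a4 a5 a6
  row 3: a1 a2 b33 b34 b35 b36
Rows 1 and 2 agree on P5; apply P5→P2 and equate their P2 entries.
Rows 1 and 2 agree on P2, P4; apply P2, P4→P6 and equate their P6 entries.
Rows 1 and 2 agree on P3, P5, P6; apply P3, P5, P6→P1 and equate their P1 entries.
No row becomes fully distinguished — the join is lossy.

No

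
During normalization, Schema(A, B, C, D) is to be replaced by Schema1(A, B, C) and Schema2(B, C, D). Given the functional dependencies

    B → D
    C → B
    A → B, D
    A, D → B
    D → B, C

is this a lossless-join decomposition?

Yes

Common attributes: Schema1 ∩ Schema2 = {B, C}.
Closure of {B, C}: B → D applies, adding D. So (B, C)⁺ = {B, C, D}.
This closure contains every attribute of Schema2, so Schema1 ∩ Schema2 → Schema2. The join is lossless.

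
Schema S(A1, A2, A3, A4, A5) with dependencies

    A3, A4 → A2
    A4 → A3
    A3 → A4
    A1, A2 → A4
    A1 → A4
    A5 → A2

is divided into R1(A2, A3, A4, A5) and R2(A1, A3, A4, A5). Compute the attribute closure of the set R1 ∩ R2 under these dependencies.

A2, A3, A4, A5

R1 ∩ R2 = {A3, A4, A5}.
A3, A4 → A2 applies, adding A2
Closure: {A2, A3, A4, A5}.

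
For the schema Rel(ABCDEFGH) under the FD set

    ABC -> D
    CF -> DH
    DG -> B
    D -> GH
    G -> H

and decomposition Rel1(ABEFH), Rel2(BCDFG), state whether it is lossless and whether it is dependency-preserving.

Lossless test: (BF)⁺ = {BF}, which is a superkey of neither fragment — lossy.
Dependency preservation: the restricted closure of {ABC} across the fragments never reaches {D}, so ABC → D cannot be enforced without a join — not preserved.

lossy and not dependency-preserving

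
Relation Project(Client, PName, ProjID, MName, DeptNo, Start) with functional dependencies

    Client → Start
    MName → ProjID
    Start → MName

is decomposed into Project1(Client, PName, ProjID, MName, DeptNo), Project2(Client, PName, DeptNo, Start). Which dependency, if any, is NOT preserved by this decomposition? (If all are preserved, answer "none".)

Start → MName

Check Start → MName: no single fragment contains all of {MName, Start}, and the restricted closure of {Start} across the fragments never reaches {MName}.
Client → Start is preserved.
MName → ProjID is preserved.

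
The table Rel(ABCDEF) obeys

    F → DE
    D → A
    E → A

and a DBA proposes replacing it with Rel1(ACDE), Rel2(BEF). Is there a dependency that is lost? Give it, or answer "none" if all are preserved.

F → DE

Check F → DE: no single fragment contains all of {DEF}, and the restricted closure of {F} across the fragments never reaches {DE}.
D → A is preserved.
E → A is preserved.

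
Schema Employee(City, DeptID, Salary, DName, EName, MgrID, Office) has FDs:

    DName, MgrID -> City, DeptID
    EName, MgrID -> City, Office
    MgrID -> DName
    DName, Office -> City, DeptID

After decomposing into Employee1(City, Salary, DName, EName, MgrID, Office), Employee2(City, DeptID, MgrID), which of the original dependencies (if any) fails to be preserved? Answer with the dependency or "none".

Check DName, Office → City, DeptID: no single fragment contains all of {City, DeptID, DName, Office}, and the restricted closure of {DName, Office} across the fragments never reaches {City, DeptID}.
DName, MgrID → City, DeptID is preserved.
EName, MgrID → City, Office is preserved.
MgrID → DName is preserved.

DName, Office -> City, DeptID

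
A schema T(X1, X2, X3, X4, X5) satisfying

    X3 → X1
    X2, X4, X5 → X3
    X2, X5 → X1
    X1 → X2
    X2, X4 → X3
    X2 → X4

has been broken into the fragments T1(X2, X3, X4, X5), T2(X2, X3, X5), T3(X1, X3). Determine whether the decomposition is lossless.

Yes

Chase test. Columns are X1, X2, X3, X4, X5; row i has aⱼ where attribute j ∈ Ti, else bᵢⱼ.
Initial tableau (one row per fragment):
  row 1: b11 a2 a3 a4 a5
  row 2: b21 a2 a3 b24 a5
  row 3: a1 b32 a3 b34 b35
Rows 1 and 2 agree on X3; apply X3→X1 and equate their X1 entries.
Rows 1 and 3 agree on X3; apply X3→X1 and equate their X1 entries.
Rows 1 and 3 agree on X1; apply X1→X2 and equate their X2 entries.
Rows 1 and 2 agree on X2; apply X2→X4 and equate their X4 entries.
Rows 1 and 3 agree on X2; apply X2→X4 and equate their X4 entries.
Row 1 is now all distinguished symbols — the join is lossless.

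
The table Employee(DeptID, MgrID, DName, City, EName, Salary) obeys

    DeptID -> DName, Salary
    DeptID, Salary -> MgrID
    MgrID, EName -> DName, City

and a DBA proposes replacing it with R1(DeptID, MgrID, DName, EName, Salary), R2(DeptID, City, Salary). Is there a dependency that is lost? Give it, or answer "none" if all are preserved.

Check MgrID, EName → DName, City: no single fragment contains all of {MgrID, DName, City, EName}, and the restricted closure of {MgrID, EName} across the fragments never reaches {DName, City}.
DeptID → DName, Salary is preserved.
DeptID, Salary → MgrID is preserved.

MgrID, EName -> DName, City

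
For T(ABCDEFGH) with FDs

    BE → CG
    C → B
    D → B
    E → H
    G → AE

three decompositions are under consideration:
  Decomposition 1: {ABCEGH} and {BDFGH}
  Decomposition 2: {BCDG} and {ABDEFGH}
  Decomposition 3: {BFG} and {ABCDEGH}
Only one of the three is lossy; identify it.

Decomposition 3

Decomposition 1: common = {BGH}, closure = {ABCEGH} → lossless.
Decomposition 2: common = {BDG}, closure = {ABCDEGH} → lossless.
Decomposition 3: common = {BG}, closure = {ABCEGH} → lossy.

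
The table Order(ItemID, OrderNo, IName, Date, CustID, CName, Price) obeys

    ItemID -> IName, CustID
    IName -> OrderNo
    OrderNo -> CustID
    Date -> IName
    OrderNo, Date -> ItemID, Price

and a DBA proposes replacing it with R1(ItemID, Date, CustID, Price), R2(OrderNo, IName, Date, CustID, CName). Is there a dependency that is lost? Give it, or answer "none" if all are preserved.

Check ItemID → IName, CustID: no single fragment contains all of {ItemID, IName, CustID}, and the restricted closure of {ItemID} across the fragments never reaches {IName, CustID}.
IName → OrderNo is preserved.
OrderNo → CustID is preserved.
Date → IName is preserved.
OrderNo, Date → ItemID, Price is preserved.

ItemID -> IName, CustID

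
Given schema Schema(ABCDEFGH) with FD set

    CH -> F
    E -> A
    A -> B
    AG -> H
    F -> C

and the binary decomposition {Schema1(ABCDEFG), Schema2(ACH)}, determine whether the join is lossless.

Common attributes: Schema1 ∩ Schema2 = {AC}.
Closure of {AC}: A → B applies, adding B. So (AC)⁺ = {ABC}.
The closure contains neither all of Schema1 = {ABCDEFG} nor all of Schema2 = {ACH}, so the common attributes are not a superkey of either fragment. The join is lossy.

No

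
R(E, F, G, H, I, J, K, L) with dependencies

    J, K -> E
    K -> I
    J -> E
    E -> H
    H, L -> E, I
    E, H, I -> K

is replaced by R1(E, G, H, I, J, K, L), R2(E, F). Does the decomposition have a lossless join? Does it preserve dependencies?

lossy but dependency-preserving

Lossless test: (E)⁺ = {E, H}, which is a superkey of neither fragment — lossy.
Dependency preservation: every FD's attributes lie within a single fragment, so each can be enforced locally — preserved.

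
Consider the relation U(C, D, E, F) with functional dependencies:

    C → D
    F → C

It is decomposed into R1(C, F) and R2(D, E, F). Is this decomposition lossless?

Common attributes: R1 ∩ R2 = {F}.
Closure of {F}: F → C applies, adding C; C → D applies, adding D. So (F)⁺ = {C, D, F}.
This closure contains every attribute of R1, so R1 ∩ R2 → R1. The join is lossless.

Yes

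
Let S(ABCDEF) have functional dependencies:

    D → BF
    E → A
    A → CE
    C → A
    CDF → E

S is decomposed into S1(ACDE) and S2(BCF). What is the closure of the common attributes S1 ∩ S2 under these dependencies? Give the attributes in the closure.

ACE

S1 ∩ S2 = {C}.
C → A applies, adding A
A → CE applies, adding E
Closure: {ACE}.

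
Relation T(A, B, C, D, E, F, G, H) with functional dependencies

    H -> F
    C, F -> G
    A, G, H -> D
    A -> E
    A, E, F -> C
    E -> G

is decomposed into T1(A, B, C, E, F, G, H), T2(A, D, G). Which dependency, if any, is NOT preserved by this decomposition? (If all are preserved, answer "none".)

A, G, H -> D

Check A, G, H → D: no single fragment contains all of {A, D, G, H}, and the restricted closure of {A, G, H} across the fragments never reaches {D}.
H → F is preserved.
C, F → G is preserved.
A → E is preserved.
A, E, F → C is preserved.
E → G is preserved.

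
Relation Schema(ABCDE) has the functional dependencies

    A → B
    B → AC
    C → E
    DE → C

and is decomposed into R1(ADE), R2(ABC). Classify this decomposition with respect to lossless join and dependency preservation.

lossless but not dependency-preserving

Lossless test: (A)⁺ = {ABCE}, which contains all of one fragment — lossless.
Dependency preservation: the restricted closure of {C} across the fragments never reaches {E}, so C → E cannot be enforced without a join — not preserved.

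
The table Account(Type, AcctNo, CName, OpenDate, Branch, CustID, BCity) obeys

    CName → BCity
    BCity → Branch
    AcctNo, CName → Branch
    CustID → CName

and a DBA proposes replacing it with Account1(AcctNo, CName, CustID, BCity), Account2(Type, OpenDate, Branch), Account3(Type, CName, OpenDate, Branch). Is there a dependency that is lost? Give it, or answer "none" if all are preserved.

Check BCity → Branch: no single fragment contains all of {Branch, BCity}, and the restricted closure of {BCity} across the fragments never reaches {Branch}.
CName → BCity is preserved.
AcctNo, CName → Branch is preserved.
CustID → CName is preserved.

BCity → Branch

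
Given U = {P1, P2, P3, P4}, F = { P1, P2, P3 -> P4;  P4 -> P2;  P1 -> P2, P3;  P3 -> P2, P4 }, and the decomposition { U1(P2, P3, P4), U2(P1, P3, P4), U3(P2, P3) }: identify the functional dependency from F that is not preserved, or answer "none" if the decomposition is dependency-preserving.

none

P1, P2, P3 → P4: restricted closure across fragments reaches P4.
P4 → P2 lies within U1.
P1 → P2, P3: restricted closure across fragments reaches P2, P3.
P3 → P2, P4 lies within U1.
Every dependency is enforceable on the fragments, so the decomposition is dependency-preserving.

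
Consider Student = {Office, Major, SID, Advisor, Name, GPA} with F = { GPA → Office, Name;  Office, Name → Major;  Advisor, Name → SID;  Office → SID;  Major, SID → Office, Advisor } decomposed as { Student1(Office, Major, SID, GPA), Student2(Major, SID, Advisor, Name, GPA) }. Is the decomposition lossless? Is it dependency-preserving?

Lossless test: (Major, SID, GPA)⁺ = {Office, Major, SID, Advisor, Name, GPA}, which contains all of one fragment — lossless.
Dependency preservation: the restricted closure of {Office, Name} across the fragments never reaches {Major}, so Office, Name → Major cannot be enforced without a join — not preserved.

lossless but not dependency-preserving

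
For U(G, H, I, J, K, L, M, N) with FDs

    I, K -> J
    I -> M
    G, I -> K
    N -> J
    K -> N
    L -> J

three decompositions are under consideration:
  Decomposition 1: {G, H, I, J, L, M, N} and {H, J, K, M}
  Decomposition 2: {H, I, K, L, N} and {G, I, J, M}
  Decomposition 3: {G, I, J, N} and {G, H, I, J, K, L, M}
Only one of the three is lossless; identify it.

Decomposition 1: common = {H, J, M}, closure = {H, J, M} → lossy.
Decomposition 2: common = {I}, closure = {I, M} → lossy.
Decomposition 3: common = {G, I, J}, closure = {G, I, J, K, M, N} → lossless.

Decomposition 3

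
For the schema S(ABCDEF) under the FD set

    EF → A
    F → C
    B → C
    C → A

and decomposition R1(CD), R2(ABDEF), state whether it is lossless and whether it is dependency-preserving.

Lossless test: (D)⁺ = {D}, which is a superkey of neither fragment — lossy.
Dependency preservation: the restricted closure of {F} across the fragments never reaches {C}, so F → C cannot be enforced without a join — not preserved.

lossy and not dependency-preserving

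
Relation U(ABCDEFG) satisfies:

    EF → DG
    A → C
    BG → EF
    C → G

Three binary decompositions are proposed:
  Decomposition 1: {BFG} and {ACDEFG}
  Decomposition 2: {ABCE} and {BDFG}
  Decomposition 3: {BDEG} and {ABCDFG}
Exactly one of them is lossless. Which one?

Decomposition 3

Decomposition 1: common = {FG}, closure = {FG} → lossy.
Decomposition 2: common = {B}, closure = {B} → lossy.
Decomposition 3: common = {BDG}, closure = {BDEFG} → lossless.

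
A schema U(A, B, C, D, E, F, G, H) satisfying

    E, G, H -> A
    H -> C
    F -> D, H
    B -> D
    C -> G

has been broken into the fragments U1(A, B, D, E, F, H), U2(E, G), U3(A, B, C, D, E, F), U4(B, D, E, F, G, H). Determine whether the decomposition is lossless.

Chase test. Columns are A, B, C, D, E, F, G, H; row i has aⱼ where attribute j ∈ Ui, else bᵢⱼ.
Initial tableau (one row per fragment):
  row 1: a1 a2 b13 a4 a5 a6 b17 a8
  row 2: b21 b22 b23 b24 a5 b26 a7 b28
  row 3: a1 a2 a3 a4 a5 a6 b37 b38
  row 4: b41 a2 b43 a4 a5 a6 a7 a8
Rows 1 and 4 agree on H; apply H→C and equate their C entries.
Rows 1 and 3 agree on F; apply F→D, H and equate their D, H entries.
Rows 1 and 4 agree on C; apply C→G and equate their G entries.
Rows 1 and 4 agree on E, G, H; apply E, G, H→A and equate their A entries.
Rows 1 and 3 agree on H; apply H→C and equate their C entries.
Rows 1 and 3 agree on C; apply C→G and equate their G entries.
Row 1 is now all distinguished symbols — the join is lossless.

Yes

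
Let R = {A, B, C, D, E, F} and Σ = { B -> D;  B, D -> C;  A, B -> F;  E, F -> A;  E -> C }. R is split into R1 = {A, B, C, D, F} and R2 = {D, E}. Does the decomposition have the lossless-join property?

No

Common attributes: R1 ∩ R2 = {D}.
No dependency enlarges {D}, so (D)⁺ = {D}.
The closure contains neither all of R1 = {A, B, C, D, F} nor all of R2 = {D, E}, so the common attributes are not a superkey of either fragment. The join is lossy.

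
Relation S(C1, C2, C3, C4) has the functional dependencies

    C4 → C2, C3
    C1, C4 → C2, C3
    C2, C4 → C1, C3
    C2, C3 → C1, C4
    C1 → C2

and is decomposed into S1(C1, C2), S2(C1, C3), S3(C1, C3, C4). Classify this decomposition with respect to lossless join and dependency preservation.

lossless but not dependency-preserving

Lossless test (chase): Rows 1 and 2 agree on C1; apply C1→C2 and equate their C2 entries. Rows 1 and 3 agree on C1; apply C1→C2 and equate their C2 entries. Rows 2 and 3 agree on C2, C3; apply C2, C3→C1, C4 and equate their C1, C4 entries. Row 2 is now all distinguished symbols — the join is lossless.
Dependency preservation: the restricted closure of {C2, C3} across the fragments never reaches {C1, C4}, so C2, C3 → C1, C4 cannot be enforced without a join — not preserved.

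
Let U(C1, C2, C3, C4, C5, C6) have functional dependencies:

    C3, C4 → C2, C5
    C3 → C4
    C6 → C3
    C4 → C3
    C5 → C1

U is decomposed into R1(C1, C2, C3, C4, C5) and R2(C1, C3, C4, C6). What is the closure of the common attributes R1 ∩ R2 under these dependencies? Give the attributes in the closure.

R1 ∩ R2 = {C1, C3, C4}.
C3, C4 → C2, C5 applies, adding C2, C5
Closure: {C1, C2, C3, C4, C5}.

C1, C2, C3, C4, C5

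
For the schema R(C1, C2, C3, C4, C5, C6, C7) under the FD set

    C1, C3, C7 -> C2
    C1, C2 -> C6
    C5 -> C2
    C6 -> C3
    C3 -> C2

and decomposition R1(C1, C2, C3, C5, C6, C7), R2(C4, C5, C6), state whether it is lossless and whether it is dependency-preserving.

lossy but dependency-preserving

Lossless test: (C5, C6)⁺ = {C2, C3, C5, C6}, which is a superkey of neither fragment — lossy.
Dependency preservation: every FD's attributes lie within a single fragment, so each can be enforced locally — preserved.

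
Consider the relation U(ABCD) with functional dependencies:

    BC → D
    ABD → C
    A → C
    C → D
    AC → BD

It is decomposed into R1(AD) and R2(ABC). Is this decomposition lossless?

Yes

Common attributes: R1 ∩ R2 = {A}.
Closure of {A}: A → C applies, adding C; C → D applies, adding D; AC → BD applies, adding B. So (A)⁺ = {ABCD}.
This closure contains every attribute of R1, so R1 ∩ R2 → R1. The join is lossless.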